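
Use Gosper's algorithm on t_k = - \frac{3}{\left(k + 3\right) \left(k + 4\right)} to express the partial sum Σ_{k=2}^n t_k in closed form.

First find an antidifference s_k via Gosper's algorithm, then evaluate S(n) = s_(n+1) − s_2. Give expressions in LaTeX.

S(n) = \frac{3 \left(1 - n\right)}{5 \left(n + 4\right)}

Ratio r(k) = (k + 3)/(k + 5).
A = k + 3, B = k + 5, C = 1.
Set up (k + 3)·f(k+1) − (k + 4)·f(k) − (1) = 0.
From deg A=1, deg B=1, deg C=0: d=1.
A polynomial solution: f(k) = k/3.
So s_k = (B(k−1)f/C)·t_k = (k*(k + 4)/3)·t_k = -k/(k + 3).
Verify: -3/(k**2 + 7*k + 12) matches t_k.
Evaluate: s_(n+1) = (-n - 1)/(n + 4); subtract s_(2) = -2/5 ⇒ S(n) = 3*(1 - n)/(5*(n + 4)).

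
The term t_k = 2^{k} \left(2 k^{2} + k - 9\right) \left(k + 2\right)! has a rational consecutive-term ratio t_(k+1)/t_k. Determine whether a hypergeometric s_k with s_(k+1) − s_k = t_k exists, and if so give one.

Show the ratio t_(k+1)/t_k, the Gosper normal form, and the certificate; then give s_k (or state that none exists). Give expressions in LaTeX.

Ratio r(k) = 2*(k + 3)*(k + 2*(k + 1)**2 - 8)/(2*k**2 + k - 9).
Factor: A=2*k + 6; B=1; C=k**2 + k/2 - 9/2.
Set up (2*k + 6)·f(k+1) − (1)·f(k) − (k**2 + k/2 - 9/2) = 0.
Degrees (1,0,2) ⇒ d ≤ 1.
Solve for f: f(k) = (k - 3)/2 (degree 1 ≤ 1).
R(k) = B(k−1)·f(k)/C(k) = (k - 3)/(2*k**2 + k - 9); s_k = R·t_k = 2**k*(k - 3)*factorial(k + 2).
s_(k+1) − s_k = 2**k*(2*k**2 + k - 9)*factorial(k + 2) = t_k.

s_k = 2^{k} \left(k - 3\right) \left(k + 2\right)!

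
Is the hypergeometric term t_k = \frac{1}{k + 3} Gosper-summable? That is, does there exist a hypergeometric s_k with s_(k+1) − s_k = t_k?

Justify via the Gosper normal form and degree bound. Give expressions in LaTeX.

Compute t_(k+1)/t_k: get (k + 3)/(k + 4).
Take A(k)=k + 3, B(k)=k + 4, C(k)=1.
Solve (k + 3)·f(k+1) − (k + 3)·f(k) = 1.
Degrees (1,1,0) ⇒ d ≤ 0.
Write f(k) = c0. Then LHS − RHS = -1, requiring -1 = 0: contradictory. No certificate.

No; the coefficient equations for f are inconsistent.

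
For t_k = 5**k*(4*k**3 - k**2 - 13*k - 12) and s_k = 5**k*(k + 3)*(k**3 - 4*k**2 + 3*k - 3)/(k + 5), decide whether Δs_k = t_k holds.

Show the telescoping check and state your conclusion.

s_(k+1) = 5**(k + 1)*(k + 4)*(3*k + (k + 1)**3 - 4*(k + 1)**2)/(k + 6)
s_(k+1) − s_k = 5**k*(4*k**5 + 35*k**4 + 60*k**3 - 157*k**2 - 362*k - 246)/(k**2 + 11*k + 30)
(s_(k+1) − s_k) − t_k = 5**k*(-8*k**4 - 36*k**3 + 28*k**2 + 160*k + 114)/(k**2 + 11*k + 30)

Invalid: residual 5**k*(-8*k**4 - 36*k**3 + 28*k**2 + 160*k + 114)/(k**2 + 11*k + 30) ≠ 0.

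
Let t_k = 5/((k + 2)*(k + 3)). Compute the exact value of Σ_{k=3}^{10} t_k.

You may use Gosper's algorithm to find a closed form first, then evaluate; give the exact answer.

Σ = 8/13

The ratio is (k + 2)/(k + 4).
Normal form (A,B,C) = (k + 2, k + 4, 1).
Need (k + 2)·f(k+1) − (k + 3)·f(k) = 1.
Bound: deg f ≤ 1.
Coefficient equations give f(k) = k/2.
Then R = B(k−1)f/C = k*(k + 3)/2, so s_k = R(k)·t_k = 5*k/(2*(k + 2)).
s_(k+1) − s_k = 5/(k**2 + 5*k + 6) = t_k.
Telescoping: Σ = s_(11) − s_(3) = 55/26 − (3/2) = 8/13.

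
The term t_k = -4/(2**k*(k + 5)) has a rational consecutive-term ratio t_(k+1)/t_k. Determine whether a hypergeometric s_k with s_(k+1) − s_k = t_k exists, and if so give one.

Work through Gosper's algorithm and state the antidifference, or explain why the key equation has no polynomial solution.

Step 1: r(k) = (k + 5)/(2*(k + 6)).
Factor: A=k/2 + 5/2; B=k + 6; C=1.
f must satisfy (k/2 + 5/2)·f(k+1) − (k + 5)·f(k) = 1.
d = -1 from the (1,1,0) case.
Negative degree bound (-1): no f exists, t_k not Gosper-summable.

none (Gosper's algorithm certifies no s_k)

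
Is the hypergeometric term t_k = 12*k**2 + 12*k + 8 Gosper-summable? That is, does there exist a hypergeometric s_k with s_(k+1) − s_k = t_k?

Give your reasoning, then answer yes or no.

Yes. s_k = 4*k*(k**2 + 1).

r(k) = (3*k**2 + 9*k + 8)/(3*k**2 + 3*k + 2) after simplifying.
Take A(k)=1, B(k)=1, C(k)=k**2 + k + 2/3.
f must satisfy (1)·f(k+1) − (1)·f(k) = k**2 + k + 2/3.
Degrees (0,0,2) ⇒ d ≤ 3.
Solving with deg f ≤ 3: f(k) = k*(k**2 + 1)/3.
Certificate R = B(k−1)f/C = k*(k**2 + 1)/(3*k**2 + 3*k + 2) gives s_k = 4*k*(k**2 + 1).
Δs = 12*k**2 + 12*k + 8, as required.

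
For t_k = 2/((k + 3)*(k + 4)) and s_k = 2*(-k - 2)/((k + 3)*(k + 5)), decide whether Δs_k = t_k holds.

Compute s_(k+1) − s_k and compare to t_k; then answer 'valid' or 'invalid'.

Invalid: residual 6*(-2*k - 9)/(k**4 + 18*k**3 + 119*k**2 + 342*k + 360) ≠ 0.

s_(k+1) = 2*(-k - 3)/((k + 4)*(k + 6))
s_(k+1) − s_k = 2*(k**2 + 5*k + 3)/(k**4 + 18*k**3 + 119*k**2 + 342*k + 360)
(s_(k+1) − s_k) − t_k = 6*(-2*k - 9)/(k**4 + 18*k**3 + 119*k**2 + 342*k + 360)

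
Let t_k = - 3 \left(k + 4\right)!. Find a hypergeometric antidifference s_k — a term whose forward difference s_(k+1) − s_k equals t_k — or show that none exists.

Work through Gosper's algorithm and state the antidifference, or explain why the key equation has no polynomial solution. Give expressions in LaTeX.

none — t_k is not Gosper-summable

Ratio r(k) = k + 5.
Gosper form: A/B · C(k+1)/C(k) with A=k + 5, B=1, C=1.
Set up (k + 5)·f(k+1) − (1)·f(k) − (1) = 0.
Bound: deg f ≤ -1.
Negative degree bound (-1): no f exists, t_k not Gosper-summable.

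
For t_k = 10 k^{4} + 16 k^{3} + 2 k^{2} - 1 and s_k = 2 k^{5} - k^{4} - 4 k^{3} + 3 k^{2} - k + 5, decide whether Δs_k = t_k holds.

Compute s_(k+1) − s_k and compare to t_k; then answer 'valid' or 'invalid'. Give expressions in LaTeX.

s_(k+1) = 2*k**5 + 9*k**4 + 12*k**3 + 5*k**2 - k + 4
s_(k+1) − s_k = 10*k**4 + 16*k**3 + 2*k**2 - 1
(s_(k+1) − s_k) − t_k = 0

valid (s_(k+1) − s_k reduces to t_k)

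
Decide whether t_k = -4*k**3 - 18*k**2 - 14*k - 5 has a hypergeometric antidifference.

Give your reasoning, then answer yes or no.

Ratio r(k) = (4*k**3 + 30*k**2 + 62*k + 41)/(4*k**3 + 18*k**2 + 14*k + 5).
Take A(k)=1, B(k)=1, C(k)=k**3 + 9*k**2/2 + 7*k/2 + 5/4.
Set up (1)·f(k+1) − (1)·f(k) − (k**3 + 9*k**2/2 + 7*k/2 + 5/4) = 0.
d = 4 from the (0,0,3) case.
Coefficient equations give f(k) = k*(k**3 + 4*k**2 - k + 1)/4.
Get s_k = R·t_k = k*(-k**3 - 4*k**2 + k - 1) with R(k) = B(k−1)f(k)/C(k) = k*(k**3 + 4*k**2 - k + 1)/(4*k**3 + 18*k**2 + 14*k + 5).
s_(k+1) − s_k = -4*k**3 - 18*k**2 - 14*k - 5 = t_k.

Yes. s_k = k*(-k**3 - 4*k**2 + k - 1).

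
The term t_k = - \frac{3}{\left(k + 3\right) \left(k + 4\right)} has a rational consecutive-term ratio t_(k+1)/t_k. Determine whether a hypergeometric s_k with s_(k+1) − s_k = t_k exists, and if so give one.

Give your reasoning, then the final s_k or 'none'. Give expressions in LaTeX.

s_k = - \frac{k}{k + 3}

Ratio r(k) = (k + 3)/(k + 5).
Take A(k)=k + 3, B(k)=k + 5, C(k)=1.
f must satisfy (k + 3)·f(k+1) − (k + 4)·f(k) = 1.
Bound: deg f ≤ 1.
Coefficient equations give f(k) = k/3.
So s_k = (B(k−1)f/C)·t_k = (k*(k + 4)/3)·t_k = -k/(k + 3).
Δs = -3/(k**2 + 7*k + 12), as required.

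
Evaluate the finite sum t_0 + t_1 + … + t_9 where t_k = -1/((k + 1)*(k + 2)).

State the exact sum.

Compute t_(k+1)/t_k: get (k + 1)/(k + 3).
Normal form (A,B,C) = (k + 1, k + 3, 1).
Need (k + 1)·f(k+1) − (k + 2)·f(k) = 1.
deg f ≤ 1 (via 1,1,0).
A polynomial solution: f(k) = k.
R(k) = B(k−1)·f(k)/C(k) = k*(k + 2); s_k = R·t_k = -k/(k + 1).
Verify: -1/(k**2 + 3*k + 2) matches t_k.
Evaluate s at k=10 and k=0: -10/11 and 0; difference -10/11.

Σ = -10/11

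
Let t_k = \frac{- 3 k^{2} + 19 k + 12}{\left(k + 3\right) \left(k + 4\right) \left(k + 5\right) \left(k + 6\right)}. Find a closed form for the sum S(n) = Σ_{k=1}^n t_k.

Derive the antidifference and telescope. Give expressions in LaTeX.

The ratio is (k + 3)*(19*k - 3*(k + 1)**2 + 31)/((k + 7)*(-3*k**2 + 19*k + 12)).
So A=k + 3 and B=k + 7, with C=k**2 - 19*k/3 - 4.
Solve (k + 3)·f(k+1) − (k + 6)·f(k) = k**2 - 19*k/3 - 4.
Bound: deg f ≤ 3.
Coefficient equations give f(k) = -k*(3*k + 1)/3.
Certificate R = B(k−1)f/C = -k*(k + 6)*(3*k + 1)/(3*k**2 - 19*k - 12) gives s_k = k*(3*k + 1)/((k + 3)*(k + 4)*(k + 5)).
Δs = (-3*k**2 + 19*k + 12)/(k**4 + 18*k**3 + 119*k**2 + 342*k + 360), as required.
Telescope: S(n) = s_(n+1) − s_(1) = (3*n**2 + 7*n + 4)/(n**3 + 15*n**2 + 74*n + 120) − (1/30) = n*(-n**2 + 75*n + 136)/(30*(n**3 + 15*n**2 + 74*n + 120)).

S(n) = \frac{n \left(- n^{2} + 75 n + 136\right)}{30 \left(n^{3} + 15 n^{2} + 74 n + 120\right)}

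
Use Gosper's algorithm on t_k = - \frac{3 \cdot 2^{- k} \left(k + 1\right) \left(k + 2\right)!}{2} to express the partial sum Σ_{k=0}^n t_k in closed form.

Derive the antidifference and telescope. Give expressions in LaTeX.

t_(k+1)/t_k = (k + 2)*(k + 3)/(2*(k + 1)).
Take A(k)=k/2 + 3/2, B(k)=1, C(k)=k + 1.
f must satisfy (k/2 + 3/2)·f(k+1) − (1)·f(k) = k + 1.
From deg A=1, deg B=0, deg C=1: d=0.
Solve for f: f(k) = 2 (degree 0 ≤ 0).
Get s_k = R·t_k = -3*factorial(k + 2)/2**k with R(k) = B(k−1)f(k)/C(k) = 2/(k + 1).
Δs = -3*(k + 1)*factorial(k + 2)/(2*2**k), as required.
Telescope: S(n) = s_(n+1) − s_(0) = -3*2**(-n - 1)*factorial(n + 3) − (-6) = 6 - 3*factorial(n + 3)/(2*2**n).

S(n) = 6 - \frac{3 \cdot 2^{- n} \left(n + 3\right)!}{2}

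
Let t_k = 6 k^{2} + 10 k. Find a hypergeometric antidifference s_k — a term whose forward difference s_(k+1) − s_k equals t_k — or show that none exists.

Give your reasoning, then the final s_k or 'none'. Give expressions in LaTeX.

s_k = 2 k \left(k^{2} + k - 2\right)

r(k) = (3*k**2 + 11*k + 8)/(k*(3*k + 5)) after simplifying.
A = 1, B = 1, C = k**2 + 5*k/3.
Need (1)·f(k+1) − (1)·f(k) = k**2 + 5*k/3.
deg f ≤ 3 (via 0,0,2).
Coefficient equations give f(k) = k*(k - 1)*(k + 2)/3.
Then R = B(k−1)f/C = (k - 1)*(k + 2)/(3*k + 5), so s_k = R(k)·t_k = 2*k*(k**2 + k - 2).
s_(k+1) − s_k = 2*k*(3*k + 5) = t_k.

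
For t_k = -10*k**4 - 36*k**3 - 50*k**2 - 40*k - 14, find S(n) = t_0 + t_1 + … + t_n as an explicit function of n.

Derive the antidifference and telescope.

S(n) = -2*n**5 - 14*n**4 - 38*n**3 - 54*n**2 - 42*n - 14

Step 1: r(k) = (5*k**4 + 38*k**3 + 109*k**2 + 144*k + 75)/(5*k**4 + 18*k**3 + 25*k**2 + 20*k + 7).
A = 1, B = 1, C = k**4 + 18*k**3/5 + 5*k**2 + 4*k + 7/5.
f must satisfy (1)·f(k+1) − (1)·f(k) = k**4 + 18*k**3/5 + 5*k**2 + 4*k + 7/5.
Degrees (0,0,4) ⇒ d ≤ 5.
A polynomial solution: f(k) = k*(k**4 + 2*k**3 + k**2 + 2*k + 1)/5.
Then R = B(k−1)f/C = k*(k**4 + 2*k**3 + k**2 + 2*k + 1)/((k**2 + k + 1)*(5*k**2 + 13*k + 7)), so s_k = R(k)·t_k = 2*k*(-k**4 - 2*k**3 - k**2 - 2*k - 1).
Δs = -10*k**4 - 36*k**3 - 50*k**2 - 40*k - 14, as required.
s_(n+1) = -2*n**5 - 14*n**4 - 38*n**3 - 54*n**2 - 42*n - 14 and s_(0) = 0, so S(n) = -2*n**5 - 14*n**4 - 38*n**3 - 54*n**2 - 42*n - 14.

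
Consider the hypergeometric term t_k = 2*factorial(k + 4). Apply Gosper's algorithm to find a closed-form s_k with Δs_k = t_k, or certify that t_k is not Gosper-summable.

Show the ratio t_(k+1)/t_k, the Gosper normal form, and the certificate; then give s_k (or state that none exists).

r(k) = k + 5 after simplifying.
A = k + 5, B = 1, C = 1.
Key eq: (k + 5)·f(k+1) = (1)·f(k) + (1).
d = -1 from the (1,0,0) case.
Bound -1 < 0, so the key equation has no polynomial solution.

none — t_k is not Gosper-summable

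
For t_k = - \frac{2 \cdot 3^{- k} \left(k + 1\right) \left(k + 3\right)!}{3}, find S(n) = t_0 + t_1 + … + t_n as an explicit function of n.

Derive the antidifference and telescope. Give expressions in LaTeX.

r(k) = (k + 2)*(k + 4)/(3*(k + 1)) after simplifying.
Gosper form: A/B · C(k+1)/C(k) with A=k/3 + 4/3, B=1, C=k + 1.
Solve (k/3 + 4/3)·f(k+1) − (1)·f(k) = k + 1.
Degrees (1,0,1) ⇒ d ≤ 0.
Solving with deg f ≤ 0: f(k) = 3.
R(k) = B(k−1)·f(k)/C(k) = 3/(k + 1); s_k = R·t_k = -2*factorial(k + 3)/3**k.
s_(k+1) − s_k = -2*(k + 1)*factorial(k + 3)/(3*3**k) = t_k.
s_(n+1) = -2*3**(-n - 1)*factorial(n + 4) and s_(0) = -12, so S(n) = 12 - 2*factorial(n + 4)/(3*3**n).

S(n) = 12 - \frac{2 \cdot 3^{- n} \left(n + 4\right)!}{3}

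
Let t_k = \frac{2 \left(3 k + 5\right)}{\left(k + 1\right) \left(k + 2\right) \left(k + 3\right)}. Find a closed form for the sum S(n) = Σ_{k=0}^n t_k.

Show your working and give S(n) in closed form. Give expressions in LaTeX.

S(n) = \frac{2 \left(2 n^{2} + 7 n + 5\right)}{n^{2} + 5 n + 6}

The ratio is (k + 1)*(3*k + 8)/((k + 4)*(3*k + 5)).
Factor: A=k + 1; B=k + 4; C=k + 5/3.
Need (k + 1)·f(k+1) − (k + 3)·f(k) = k + 5/3.
Bound: deg f ≤ 2.
Solving with deg f ≤ 2: f(k) = k*(2*k + 3)/3.
R(k) = B(k−1)·f(k)/C(k) = k*(k + 3)*(2*k + 3)/(3*k + 5); s_k = R·t_k = 2*k*(2*k + 3)/((k + 1)*(k + 2)).
Δs = 2*(3*k + 5)/(k**3 + 6*k**2 + 11*k + 6), as required.
Σ_(k=0)^n t_k = s_(n+1) − s_(0) = (2*(2*n**2 + 7*n + 5)/(n**2 + 5*n + 6)) − (0), i.e. 2*(2*n**2 + 7*n + 5)/(n**2 + 5*n + 6).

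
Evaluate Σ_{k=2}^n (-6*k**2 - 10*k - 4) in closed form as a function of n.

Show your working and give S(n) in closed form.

S(n) = -2*n**3 - 8*n**2 - 10*n + 20

t_(k+1)/t_k = (3*k**2 + 11*k + 10)/(3*k**2 + 5*k + 2).
Normal form (A,B,C) = (1, 1, k**2 + 5*k/3 + 2/3).
Set up (1)·f(k+1) − (1)·f(k) − (k**2 + 5*k/3 + 2/3) = 0.
deg f ≤ 3 (via 0,0,2).
Solve for f: f(k) = k**2*(k + 1)/3 (degree 3 ≤ 3).
Then R = B(k−1)f/C = k**2/(3*k + 2), so s_k = R(k)·t_k = 2*k**2*(-k - 1).
Check: Δs_k = -6*k**2 - 10*k - 4. ✓
Σ_(k=2)^n t_k = s_(n+1) − s_(2) = (-2*n**3 - 8*n**2 - 10*n - 4) − (-24), i.e. -2*n**3 - 8*n**2 - 10*n + 20.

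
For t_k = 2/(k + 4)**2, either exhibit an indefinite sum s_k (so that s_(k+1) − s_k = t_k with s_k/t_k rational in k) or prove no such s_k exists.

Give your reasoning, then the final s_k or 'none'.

none (Gosper's algorithm certifies no s_k)

Compute t_(k+1)/t_k: get (k + 4)**2/(k + 5)**2.
Take A(k)=k**2 + 8*k + 16, B(k)=k**2 + 10*k + 25, C(k)=1.
Need (k**2 + 8*k + 16)·f(k+1) − (k**2 + 8*k + 16)·f(k) = 1.
Degrees (2,2,0) ⇒ d ≤ 0.
Generic f = c0 gives residual -1; -1 = 0 cannot hold, so t_k is not Gosper-summable.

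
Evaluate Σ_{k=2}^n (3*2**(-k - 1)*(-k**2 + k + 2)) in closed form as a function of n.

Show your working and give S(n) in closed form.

Ratio r(k) = (k**2 + k - 2)/(2*(k**2 - k - 2)).
Normal form (A,B,C) = (1/2, 1, k**2 - k - 2).
Set up (1/2)·f(k+1) − (1)·f(k) − (k**2 - k - 2) = 0.
Bound: deg f ≤ 2.
Solve for f: f(k) = -2*k*(k + 1) (degree 2 ≤ 2).
Certificate R = B(k−1)f/C = -2*k/(k - 2) gives s_k = 3*k*(k + 1)/2**k.
Δs = 3*(2 - k)*(k + 1)/(2*2**k), as required.
s_(n+1) = 3*2**(-n - 1)*(n**2 + 3*n + 2) and s_(2) = 9/2, so S(n) = 3*2**(-n - 1)*(-3*2**n + n**2 + 3*n + 2).

S(n) = 3*2**(-n - 1)*(-3*2**n + n**2 + 3*n + 2)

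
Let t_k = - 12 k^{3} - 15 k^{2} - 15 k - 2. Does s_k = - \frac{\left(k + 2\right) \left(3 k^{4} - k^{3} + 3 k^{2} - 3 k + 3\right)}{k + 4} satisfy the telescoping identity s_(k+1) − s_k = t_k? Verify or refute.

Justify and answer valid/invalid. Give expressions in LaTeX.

Invalid: residual \frac{2 \left(9 k^{4} + 64 k^{3} + 72 k^{2} + 65 k + 5\right)}{k^{2} + 9 k + 20} ≠ 0.

s_(k+1) = (k + 3)*(3*k - 3*(k + 1)**4 + (k + 1)**3 - 3*(k + 1)**2)/(k + 5)
s_(k+1) − s_k = (-12*k**5 - 105*k**4 - 262*k**3 - 293*k**2 - 188*k - 30)/(k**2 + 9*k + 20)
(s_(k+1) − s_k) − t_k = 2*(9*k**4 + 64*k**3 + 72*k**2 + 65*k + 5)/(k**2 + 9*k + 20)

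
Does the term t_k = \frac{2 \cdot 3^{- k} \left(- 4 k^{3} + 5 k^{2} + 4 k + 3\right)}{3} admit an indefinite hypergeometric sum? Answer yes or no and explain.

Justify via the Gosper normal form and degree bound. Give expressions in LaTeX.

t_(k+1)/t_k = (4*k**3 + 7*k**2 - 2*k - 8)/(3*(4*k**3 - 5*k**2 - 4*k - 3)).
So A=1/3 and B=1, with C=k**3 - 5*k**2/4 - k - 3/4.
Need (1/3)·f(k+1) − (1)·f(k) = k**3 - 5*k**2/4 - k - 3/4.
d = 3 from the (0,0,3) case.
Solve for f: f(k) = -3*(4*k**3 + k**2 + 3*k + 1)/8 (degree 3 ≤ 3).
So s_k = (B(k−1)f/C)·t_k = (-3*(4*k**3 + k**2 + 3*k + 1)/(2*(4*k**3 - 5*k**2 - 4*k - 3)))·t_k = (4*k**3 + k**2 + 3*k + 1)/3**k.
Δs = 2*(-4*k**3 + 5*k**2 + 4*k + 3)/(3*3**k), as required.

Yes. s_k = 3^{- k} \left(4 k^{3} + k^{2} + 3 k + 1\right).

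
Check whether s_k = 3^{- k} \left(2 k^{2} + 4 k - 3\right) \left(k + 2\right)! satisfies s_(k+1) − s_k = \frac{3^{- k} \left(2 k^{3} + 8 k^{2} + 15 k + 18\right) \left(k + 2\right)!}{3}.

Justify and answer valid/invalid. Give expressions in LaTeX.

s_(k+1) = (2*k**2 + 8*k + 3)*factorial(k + 3)/(3*3**k)
s_(k+1) − s_k = (2*k**3 + 8*k**2 + 15*k + 18)*factorial(k + 2)/(3*3**k)
(s_(k+1) − s_k) − t_k = 0

valid; difference matches t_k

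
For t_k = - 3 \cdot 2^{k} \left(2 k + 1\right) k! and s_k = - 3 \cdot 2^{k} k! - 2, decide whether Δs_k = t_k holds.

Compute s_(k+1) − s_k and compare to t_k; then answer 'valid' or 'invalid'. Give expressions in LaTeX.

s_(k+1) = -6*2**k*k*factorial(k) - 6*2**k*factorial(k) - 2
s_(k+1) − s_k = -3*2**k*(2*k + 1)*factorial(k)
(s_(k+1) − s_k) − t_k = 0

valid; difference matches t_k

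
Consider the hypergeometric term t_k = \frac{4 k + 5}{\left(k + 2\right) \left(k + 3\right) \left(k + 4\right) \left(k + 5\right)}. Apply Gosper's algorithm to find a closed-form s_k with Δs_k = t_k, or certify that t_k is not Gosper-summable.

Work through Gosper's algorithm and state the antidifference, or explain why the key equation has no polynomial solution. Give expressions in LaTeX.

t_(k+1)/t_k = (k + 2)*(4*k + 9)/((k + 6)*(4*k + 5)).
Factor: A=k + 2; B=k + 6; C=k + 5/4.
Key eq: (k + 2)·f(k+1) = (k + 5)·f(k) + (k + 5/4).
d = 3 from the (1,1,1) case.
Solving with deg f ≤ 3: f(k) = k*(k**2 + 9*k + 10)/32.
Certificate R = B(k−1)f/C = k*(k + 5)*(k**2 + 9*k + 10)/(8*(4*k + 5)) gives s_k = k*(k**2 + 9*k + 10)/(8*(k + 2)*(k + 3)*(k + 4)).
Δs = (4*k + 5)/(k**4 + 14*k**3 + 71*k**2 + 154*k + 120), as required.

s_k = \frac{k \left(k^{2} + 9 k + 10\right)}{8 \left(k + 2\right) \left(k + 3\right) \left(k + 4\right)}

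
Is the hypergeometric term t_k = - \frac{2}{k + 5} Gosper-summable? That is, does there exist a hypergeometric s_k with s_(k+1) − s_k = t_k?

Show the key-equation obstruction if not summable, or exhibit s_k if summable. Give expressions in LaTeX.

Ratio r(k) = (k + 5)/(k + 6).
Gosper form: A/B · C(k+1)/C(k) with A=k + 5, B=k + 6, C=1.
Need (k + 5)·f(k+1) − (k + 5)·f(k) = 1.
Bound: deg f ≤ 0.
Put f(k) = c0: A·f(k+1) − B(k−1)·f(k) − C = -1; need -1 = 0 — inconsistent ⇒ no f, not summable.

No. Not Gosper-summable.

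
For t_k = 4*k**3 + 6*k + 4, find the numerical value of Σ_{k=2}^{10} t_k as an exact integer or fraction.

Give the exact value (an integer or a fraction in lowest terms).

Σ = 12456

Step 1: r(k) = (3*k + 2*(k + 1)**3 + 5)/(2*k**3 + 3*k + 2).
Gosper form: A/B · C(k+1)/C(k) with A=1, B=1, C=k**3 + 3*k/2 + 1.
Need (1)·f(k+1) − (1)·f(k) = k**3 + 3*k/2 + 1.
Bound: deg f ≤ 4.
Match coefficients ⇒ f(k) = k*(k**3 - 2*k**2 + 4*k + 1)/4.
Then R = B(k−1)f/C = k*(k**3 - 2*k**2 + 4*k + 1)/(2*(2*k**3 + 3*k + 2)), so s_k = R(k)·t_k = k*(k**3 - 2*k**2 + 4*k + 1).
Δs = 4*k**3 + 6*k + 4, as required.
Telescoping: Σ = s_(11) − s_(2) = 12474 − (18) = 12456.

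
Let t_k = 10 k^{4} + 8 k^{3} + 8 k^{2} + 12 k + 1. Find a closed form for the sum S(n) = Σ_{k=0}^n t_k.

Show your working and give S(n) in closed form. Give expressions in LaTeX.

Step 1: r(k) = (10*k**4 + 48*k**3 + 92*k**2 + 92*k + 39)/(10*k**4 + 8*k**3 + 8*k**2 + 12*k + 1).
Factor: A=1; B=1; C=k**4 + 4*k**3/5 + 4*k**2/5 + 6*k/5 + 1/10.
f must satisfy (1)·f(k+1) − (1)·f(k) = k**4 + 4*k**3/5 + 4*k**2/5 + 6*k/5 + 1/10.
Degrees (0,0,4) ⇒ d ≤ 5.
Coefficient equations give f(k) = k*(2*k**4 - 3*k**3 + 2*k**2 + 4*k - 4)/10.
R(k) = B(k−1)·f(k)/C(k) = k*(2*k**4 - 3*k**3 + 2*k**2 + 4*k - 4)/(10*k**4 + 8*k**3 + 8*k**2 + 12*k + 1); s_k = R·t_k = k*(2*k**4 - 3*k**3 + 2*k**2 + 4*k - 4).
Verify: 10*k**4 + 8*k**3 + 8*k**2 + 12*k + 1 matches t_k.
Telescope: S(n) = s_(n+1) − s_(0) = 2*n**5 + 7*n**4 + 10*n**3 + 12*n**2 + 8*n + 1 − (0) = 2*n**5 + 7*n**4 + 10*n**3 + 12*n**2 + 8*n + 1.

S(n) = 2 n^{5} + 7 n^{4} + 10 n^{3} + 12 n^{2} + 8 n + 1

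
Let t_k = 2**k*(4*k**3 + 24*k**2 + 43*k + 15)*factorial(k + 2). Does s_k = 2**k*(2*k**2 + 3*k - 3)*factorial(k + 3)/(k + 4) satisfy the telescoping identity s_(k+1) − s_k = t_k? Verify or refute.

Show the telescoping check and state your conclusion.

Invalid: residual -2**k*(4*k**4 + 40*k**3 + 137*k**2 + 184*k + 63)*factorial(k + 2)/((k + 4)*(k + 5)) ≠ 0.

s_(k+1) = 2**(k + 1)*(2*k**2 + 7*k + 2)*factorial(k + 4)/(k + 5)
s_(k+1) − s_k = 2**k*(4*k**4 + 44*k**3 + 167*k**2 + 244*k + 79)*factorial(k + 3)/((k + 4)*(k + 5))
(s_(k+1) − s_k) − t_k = -2**k*(4*k**4 + 40*k**3 + 137*k**2 + 184*k + 63)*factorial(k + 2)/((k + 4)*(k + 5))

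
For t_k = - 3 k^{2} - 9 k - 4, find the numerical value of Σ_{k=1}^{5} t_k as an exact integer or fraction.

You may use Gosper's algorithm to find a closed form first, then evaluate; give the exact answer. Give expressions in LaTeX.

Σ = -320

r(k) = (3*k**2 + 15*k + 16)/(3*k**2 + 9*k + 4) after simplifying.
A = 1, B = 1, C = k**2 + 3*k + 4/3.
Solve (1)·f(k+1) − (1)·f(k) = k**2 + 3*k + 4/3.
From deg A=0, deg B=0, deg C=2: d=3.
A polynomial solution: f(k) = k**2*(k + 3)/3.
R(k) = B(k−1)·f(k)/C(k) = k**2*(k + 3)/(3*k**2 + 9*k + 4); s_k = R·t_k = k**2*(-k - 3).
s_(k+1) − s_k = -3*k**2 - 9*k - 4 = t_k.
Sum = s_(6) − s_(1); s_(6) = -324, s_(1) = -4 ⇒ -320.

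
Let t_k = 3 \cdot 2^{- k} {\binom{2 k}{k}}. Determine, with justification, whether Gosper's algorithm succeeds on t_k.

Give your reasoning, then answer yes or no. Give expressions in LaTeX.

No — key equation has no polynomial f.

t_(k+1)/t_k = (2*k + 1)/(k + 1).
A = 2*k + 1, B = k + 1, C = 1.
Set up (2*k + 1)·f(k+1) − (k)·f(k) − (1) = 0.
Degrees (1,1,0) ⇒ d ≤ -1.
deg f ≤ -1 is impossible — no certificate.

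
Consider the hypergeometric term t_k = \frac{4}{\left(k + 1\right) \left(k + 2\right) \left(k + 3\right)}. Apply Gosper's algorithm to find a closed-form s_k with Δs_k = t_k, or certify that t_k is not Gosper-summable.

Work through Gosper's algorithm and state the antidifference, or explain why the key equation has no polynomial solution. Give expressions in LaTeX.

Ratio r(k) = (k + 1)/(k + 4).
Factor: A=k + 1; B=k + 4; C=1.
f must satisfy (k + 1)·f(k+1) − (k + 3)·f(k) = 1.
deg f ≤ 2 (via 1,1,0).
A polynomial solution: f(k) = k*(k + 3)/4.
R(k) = B(k−1)·f(k)/C(k) = k*(k + 3)**2/4; s_k = R·t_k = k*(k + 3)/((k + 1)*(k + 2)).
Check: Δs_k = 4/(k**3 + 6*k**2 + 11*k + 6). ✓

s_k = \frac{k \left(k + 3\right)}{\left(k + 1\right) \left(k + 2\right)}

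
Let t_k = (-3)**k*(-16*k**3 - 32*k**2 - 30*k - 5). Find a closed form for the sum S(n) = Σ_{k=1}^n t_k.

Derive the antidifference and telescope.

Compute t_(k+1)/t_k: get 3*(-16*k**3 - 80*k**2 - 142*k - 83)/(16*k**3 + 32*k**2 + 30*k + 5).
Take A(k)=-3, B(k)=1, C(k)=k**3 + 2*k**2 + 15*k/8 + 5/16.
f must satisfy (-3)·f(k+1) − (1)·f(k) = k**3 + 2*k**2 + 15*k/8 + 5/16.
Bound: deg f ≤ 3.
Match coefficients ⇒ f(k) = -(4*k**3 - k**2 - 1)/16.
Certificate R = B(k−1)f/C = -(4*k**3 - k**2 - 1)/(16*k**3 + 32*k**2 + 30*k + 5) gives s_k = (-3)**k*(4*k**3 - k**2 - 1).
Δs = (-3)**k*(-16*k**3 - 32*k**2 - 30*k - 5), as required.
s_(n+1) = (-3)**(n + 1)*(4*n**3 + 11*n**2 + 10*n + 2) and s_(1) = -6, so S(n) = -12*(-3)**n*n**3 - 33*(-3)**n*n**2 - 30*(-3)**n*n - 6*(-3)**n + 6.

S(n) = -12*(-3)**n*n**3 - 33*(-3)**n*n**2 - 30*(-3)**n*n - 6*(-3)**n + 6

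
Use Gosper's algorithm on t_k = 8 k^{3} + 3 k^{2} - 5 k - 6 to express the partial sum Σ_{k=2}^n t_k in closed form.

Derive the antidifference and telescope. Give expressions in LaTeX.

S(n) = n \left(2 n^{3} + 5 n^{2} + n - 8\right)

t_(k+1)/t_k = k*(8*k**2 + 27*k + 25)/(8*k**3 + 3*k**2 - 5*k - 6).
So A=1 and B=1, with C=k**3 + 3*k**2/8 - 5*k/8 - 3/4.
f must satisfy (1)·f(k+1) − (1)·f(k) = k**3 + 3*k**2/8 - 5*k/8 - 3/4.
From deg A=0, deg B=0, deg C=3: d=4.
Coefficient equations give f(k) = k*(2*k**3 - 3*k**2 - 2*k - 3)/8.
Certificate R = B(k−1)f/C = k*(2*k**3 - 3*k**2 - 2*k - 3)/((k - 1)*(8*k**2 + 11*k + 6)) gives s_k = k*(2*k**3 - 3*k**2 - 2*k - 3).
Check: Δs_k = 8*k**3 + 3*k**2 - 5*k - 6. ✓
Telescope: S(n) = s_(n+1) − s_(2) = 2*n**4 + 5*n**3 + n**2 - 8*n - 6 − (-6) = n*(2*n**3 + 5*n**2 + n - 8).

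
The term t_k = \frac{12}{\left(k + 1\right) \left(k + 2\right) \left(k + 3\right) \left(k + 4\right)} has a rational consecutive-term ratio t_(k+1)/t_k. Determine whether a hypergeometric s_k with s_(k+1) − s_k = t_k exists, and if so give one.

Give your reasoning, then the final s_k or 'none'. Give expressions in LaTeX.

s_k = \frac{2 k \left(k^{2} + 6 k + 11\right)}{3 \left(k + 1\right) \left(k + 2\right) \left(k + 3\right)}

Compute t_(k+1)/t_k: get (k + 1)/(k + 5).
A = k + 1, B = k + 5, C = 1.
Set up (k + 1)·f(k+1) − (k + 4)·f(k) − (1) = 0.
Degrees (1,1,0) ⇒ d ≤ 3.
Solve for f: f(k) = k*(k**2 + 6*k + 11)/18 (degree 3 ≤ 3).
Certificate R = B(k−1)f/C = k*(k + 4)*(k**2 + 6*k + 11)/18 gives s_k = 2*k*(k**2 + 6*k + 11)/(3*(k + 1)*(k + 2)*(k + 3)).
Check: Δs_k = 12/(k**4 + 10*k**3 + 35*k**2 + 50*k + 24). ✓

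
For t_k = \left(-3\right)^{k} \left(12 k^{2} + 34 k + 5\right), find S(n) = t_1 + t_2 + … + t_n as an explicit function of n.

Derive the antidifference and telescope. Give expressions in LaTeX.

S(n) = 9 \left(-3\right)^{n} n^{2} + 30 \left(-3\right)^{n} n + 9 \left(-3\right)^{n} - 9

Compute t_(k+1)/t_k: get 3*(-12*k**2 - 58*k - 51)/(12*k**2 + 34*k + 5).
A = -3, B = 1, C = k**2 + 17*k/6 + 5/12.
Need (-3)·f(k+1) − (1)·f(k) = k**2 + 17*k/6 + 5/12.
From deg A=0, deg B=0, deg C=2: d=2.
Solving with deg f ≤ 2: f(k) = -(k + 2)*(3*k - 2)/12.
Get s_k = R·t_k = (-3)**k*(-3*k**2 - 4*k + 4) with R(k) = B(k−1)f(k)/C(k) = -(k + 2)*(3*k - 2)/(12*k**2 + 34*k + 5).
Δs = (-3)**k*(12*k**2 + 34*k + 5), as required.
Σ_(k=1)^n t_k = s_(n+1) − s_(1) = (3*(-3)**n*(3*n**2 + 10*n + 3)) − (9), i.e. 9*(-3)**n*n**2 + 30*(-3)**n*n + 9*(-3)**n - 9.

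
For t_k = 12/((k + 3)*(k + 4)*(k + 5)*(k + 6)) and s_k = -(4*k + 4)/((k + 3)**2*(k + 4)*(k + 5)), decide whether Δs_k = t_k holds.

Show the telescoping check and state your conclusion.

s_(k+1) = 4*(-k - 2)/((k + 4)**2*(k + 5)*(k + 6))
s_(k+1) − s_k = 4*(3*k**2 + 13*k + 6)/(k**6 + 25*k**5 + 257*k**4 + 1391*k**3 + 4182*k**2 + 6624*k + 4320)
(s_(k+1) − s_k) − t_k = 8*(-4*k - 15)/(k**6 + 25*k**5 + 257*k**4 + 1391*k**3 + 4182*k**2 + 6624*k + 4320)

Invalid: residual 8*(-4*k - 15)/(k**6 + 25*k**5 + 257*k**4 + 1391*k**3 + 4182*k**2 + 6624*k + 4320) ≠ 0.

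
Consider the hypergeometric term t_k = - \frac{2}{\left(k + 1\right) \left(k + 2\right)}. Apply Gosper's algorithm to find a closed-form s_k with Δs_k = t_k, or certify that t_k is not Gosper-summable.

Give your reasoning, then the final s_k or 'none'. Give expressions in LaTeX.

t_(k+1)/t_k = (k + 1)/(k + 3).
Gosper form: A/B · C(k+1)/C(k) with A=k + 1, B=k + 3, C=1.
Key eq: (k + 1)·f(k+1) = (k + 2)·f(k) + (1).
From deg A=1, deg B=1, deg C=0: d=1.
Coefficient equations give f(k) = k.
Certificate R = B(k−1)f/C = k*(k + 2) gives s_k = -2*k/(k + 1).
Check: Δs_k = -2/(k**2 + 3*k + 2). ✓

s_k = - \frac{2 k}{k + 1}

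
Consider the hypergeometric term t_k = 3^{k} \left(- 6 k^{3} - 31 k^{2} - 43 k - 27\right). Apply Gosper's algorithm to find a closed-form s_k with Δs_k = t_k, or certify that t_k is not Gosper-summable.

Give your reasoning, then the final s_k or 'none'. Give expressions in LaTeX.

s_k = 3^{k} \left(- 3 k^{3} - 2 k^{2} - 2 k - 3\right)

Ratio r(k) = 3*(6*k**3 + 49*k**2 + 123*k + 107)/(6*k**3 + 31*k**2 + 43*k + 27).
Take A(k)=3, B(k)=1, C(k)=k**3 + 31*k**2/6 + 43*k/6 + 9/2.
Solve (3)·f(k+1) − (1)·f(k) = k**3 + 31*k**2/6 + 43*k/6 + 9/2.
deg f ≤ 3 (via 0,0,3).
Solve for f: f(k) = (k + 1)*(3*k**2 - k + 3)/6 (degree 3 ≤ 3).
R(k) = B(k−1)·f(k)/C(k) = (k + 1)*(3*k**2 - k + 3)/(6*k**3 + 31*k**2 + 43*k + 27); s_k = R·t_k = 3**k*(-3*k**3 - 2*k**2 - 2*k - 3).
s_(k+1) − s_k = 3**k*(-6*k**3 - 31*k**2 - 43*k - 27) = t_k.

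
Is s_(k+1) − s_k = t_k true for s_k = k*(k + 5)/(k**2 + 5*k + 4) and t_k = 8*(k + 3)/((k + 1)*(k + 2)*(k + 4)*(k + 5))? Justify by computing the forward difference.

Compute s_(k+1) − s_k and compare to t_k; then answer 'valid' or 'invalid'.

Valid — Δs_k = t_k.

s_(k+1) = (k + 1)*(k + 6)/(5*k + (k + 1)**2 + 9)
s_(k+1) − s_k = 8*(k + 3)/(k**4 + 12*k**3 + 49*k**2 + 78*k + 40)
(s_(k+1) − s_k) − t_k = 0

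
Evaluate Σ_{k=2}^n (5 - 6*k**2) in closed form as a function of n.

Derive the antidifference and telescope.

The ratio is (6*(k + 1)**2 - 5)/(6*k**2 - 5).
Take A(k)=1, B(k)=1, C(k)=k**2 - 5/6.
Key eq: (1)·f(k+1) = (1)·f(k) + (k**2 - 5/6).
Bound: deg f ≤ 3.
Solving with deg f ≤ 3: f(k) = k*(2*k**2 - 3*k - 4)/6.
Get s_k = R·t_k = k*(-2*k**2 + 3*k + 4) with R(k) = B(k−1)f(k)/C(k) = k*(2*k**2 - 3*k - 4)/(6*k**2 - 5).
Verify: 5 - 6*k**2 matches t_k.
Evaluate: s_(n+1) = -2*n**3 - 3*n**2 + 4*n + 5; subtract s_(2) = 4 ⇒ S(n) = -2*n**3 - 3*n**2 + 4*n + 1.

S(n) = -2*n**3 - 3*n**2 + 4*n + 1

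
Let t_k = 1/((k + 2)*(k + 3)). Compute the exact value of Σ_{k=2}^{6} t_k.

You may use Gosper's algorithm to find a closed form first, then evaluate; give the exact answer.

Σ = 5/36

Ratio r(k) = (k + 2)/(k + 4).
So A=k + 2 and B=k + 4, with C=1.
Solve (k + 2)·f(k+1) − (k + 3)·f(k) = 1.
Bound: deg f ≤ 1.
Solving with deg f ≤ 1: f(k) = k/2.
Get s_k = R·t_k = k/(2*(k + 2)) with R(k) = B(k−1)f(k)/C(k) = k*(k + 3)/2.
Δs = 1/(k**2 + 5*k + 6), as required.
Telescoping: Σ = s_(7) − s_(2) = 7/18 − (1/4) = 5/36.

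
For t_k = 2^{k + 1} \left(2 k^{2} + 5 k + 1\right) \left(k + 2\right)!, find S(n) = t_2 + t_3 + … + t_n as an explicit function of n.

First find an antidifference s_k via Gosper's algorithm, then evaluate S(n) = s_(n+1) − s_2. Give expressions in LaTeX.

S(n) = 4 \cdot 2^{n} n \left(n + 3\right)! - 192

Compute t_(k+1)/t_k: get 2*(2*k**3 + 15*k**2 + 35*k + 24)/(2*k**2 + 5*k + 1).
A = 2*k + 6, B = 1, C = k**2 + 5*k/2 + 1/2.
Set up (2*k + 6)·f(k+1) − (1)·f(k) − (k**2 + 5*k/2 + 1/2) = 0.
deg f ≤ 1 (via 1,0,2).
Solving with deg f ≤ 1: f(k) = (k - 1)/2.
Get s_k = R·t_k = 2**(k + 1)*(k - 1)*factorial(k + 2) with R(k) = B(k−1)f(k)/C(k) = (k - 1)/(2*k**2 + 5*k + 1).
Δs = 2**(k + 1)*(2*k**2 + 5*k + 1)*factorial(k + 2), as required.
Telescope: S(n) = s_(n+1) − s_(2) = 2**(n + 2)*n*factorial(n + 3) − (192) = 4*2**n*n*factorial(n + 3) - 192.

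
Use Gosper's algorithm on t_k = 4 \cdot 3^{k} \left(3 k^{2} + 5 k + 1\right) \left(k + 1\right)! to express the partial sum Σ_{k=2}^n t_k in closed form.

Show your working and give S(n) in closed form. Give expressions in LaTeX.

S(n) = 12 \cdot 3^{n} n \left(n + 2\right)! - 216

Ratio r(k) = 3*(3*k**3 + 17*k**2 + 31*k + 18)/(3*k**2 + 5*k + 1).
So A=3*k + 6 and B=1, with C=k**2 + 5*k/3 + 1/3.
Need (3*k + 6)·f(k+1) − (1)·f(k) = k**2 + 5*k/3 + 1/3.
Bound: deg f ≤ 1.
A polynomial solution: f(k) = (k - 1)/3.
Certificate R = B(k−1)f/C = (k - 1)/(3*k**2 + 5*k + 1) gives s_k = 4*3**k*(k - 1)*factorial(k + 1).
Check: Δs_k = 4*3**k*(3*k**2 + 5*k + 1)*factorial(k + 1). ✓
Telescope: S(n) = s_(n+1) − s_(2) = 12*3**n*n*factorial(n + 2) − (216) = 12*3**n*n*factorial(n + 2) - 216.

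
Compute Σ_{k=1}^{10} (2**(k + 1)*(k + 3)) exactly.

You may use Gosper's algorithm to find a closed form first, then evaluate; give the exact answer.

Σ = 49144

Ratio r(k) = 2*(k + 4)/(k + 3).
A = 2, B = 1, C = k + 3.
Set up (2)·f(k+1) − (1)·f(k) − (k + 3) = 0.
Bound: deg f ≤ 1.
Solving with deg f ≤ 1: f(k) = k + 1.
So s_k = (B(k−1)f/C)·t_k = ((k + 1)/(k + 3))·t_k = 2**(k + 1)*(k + 1).
Δs = 2**(k + 1)*(k + 3), as required.
Evaluate s at k=11 and k=1: 49152 and 8; difference 49144.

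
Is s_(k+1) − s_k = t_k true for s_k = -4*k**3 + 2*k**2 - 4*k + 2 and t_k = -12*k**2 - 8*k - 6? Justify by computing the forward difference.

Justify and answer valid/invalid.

valid (s_(k+1) − s_k reduces to t_k)

s_(k+1) = -4*k**3 - 10*k**2 - 12*k - 4
s_(k+1) − s_k = -12*k**2 - 8*k - 6
(s_(k+1) − s_k) − t_k = 0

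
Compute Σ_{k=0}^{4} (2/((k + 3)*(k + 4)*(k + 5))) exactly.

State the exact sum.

r(k) = (k + 3)/(k + 6) after simplifying.
Take A(k)=k + 3, B(k)=k + 6, C(k)=1.
f must satisfy (k + 3)·f(k+1) − (k + 5)·f(k) = 1.
From deg A=1, deg B=1, deg C=0: d=2.
Match coefficients ⇒ f(k) = k*(k + 7)/24.
So s_k = (B(k−1)f/C)·t_k = (k*(k + 5)*(k + 7)/24)·t_k = k*(k + 7)/(12*(k + 3)*(k + 4)).
s_(k+1) − s_k = 2/(k**3 + 12*k**2 + 47*k + 60) = t_k.
Evaluate s at k=5 and k=0: 5/72 and 0; difference 5/72.

Σ = 5/72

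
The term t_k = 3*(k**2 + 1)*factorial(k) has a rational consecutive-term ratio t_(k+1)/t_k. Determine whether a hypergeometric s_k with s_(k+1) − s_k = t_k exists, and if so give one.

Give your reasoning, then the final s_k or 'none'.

The ratio is (k + 1)*((k + 1)**2 + 1)/(k**2 + 1).
Factor: A=k + 1; B=1; C=k**2 + 1.
Set up (k + 1)·f(k+1) − (1)·f(k) − (k**2 + 1) = 0.
Degrees (1,0,2) ⇒ d ≤ 1.
Solving with deg f ≤ 1: f(k) = k - 1.
Get s_k = R·t_k = 3*(k - 1)*factorial(k) with R(k) = B(k−1)f(k)/C(k) = (k - 1)/(k**2 + 1).
Verify: 3*(k**2 + 1)*factorial(k) matches t_k.

s_k = 3*(k - 1)*factorial(k)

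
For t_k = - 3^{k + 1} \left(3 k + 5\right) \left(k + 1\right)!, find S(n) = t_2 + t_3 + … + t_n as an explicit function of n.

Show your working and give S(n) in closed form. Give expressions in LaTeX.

Ratio r(k) = 3*(k + 2)*(3*k + 8)/(3*k + 5).
A = 3*k + 6, B = 1, C = k + 5/3.
Key eq: (3*k + 6)·f(k+1) = (1)·f(k) + (k + 5/3).
Degrees (1,0,1) ⇒ d ≤ 0.
Coefficient equations give f(k) = 1/3.
Certificate R = B(k−1)f/C = 1/(3*k + 5) gives s_k = -3**(k + 1)*factorial(k + 1).
Verify: -3**(k + 1)*(3*k + 5)*factorial(k + 1) matches t_k.
Evaluate: s_(n+1) = -3**(n + 2)*factorial(n + 2); subtract s_(2) = -162 ⇒ S(n) = -9*3**n*factorial(n + 2) + 162.

S(n) = - 9 \cdot 3^{n} \left(n + 2\right)! + 162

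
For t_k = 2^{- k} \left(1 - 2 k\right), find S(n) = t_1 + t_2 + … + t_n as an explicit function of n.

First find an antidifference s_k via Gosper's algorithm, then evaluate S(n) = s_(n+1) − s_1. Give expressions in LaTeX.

S(n) = 2^{- n} \left(- 3 \cdot 2^{n} + 2 n + 3\right)

Ratio r(k) = (2*k + 1)/(2*(2*k - 1)).
A = 1/2, B = 1, C = k - 1/2.
f must satisfy (1/2)·f(k+1) − (1)·f(k) = k - 1/2.
Bound: deg f ≤ 1.
Coefficient equations give f(k) = -2*k - 1.
Certificate R = B(k−1)f/C = -2*(2*k + 1)/(2*k - 1) gives s_k = 2*(2*k + 1)/2**k.
s_(k+1) − s_k = (1 - 2*k)/2**k = t_k.
Σ_(k=1)^n t_k = s_(n+1) − s_(1) = ((2*n + 3)/2**n) − (3), i.e. (-3*2**n + 2*n + 3)/2**n.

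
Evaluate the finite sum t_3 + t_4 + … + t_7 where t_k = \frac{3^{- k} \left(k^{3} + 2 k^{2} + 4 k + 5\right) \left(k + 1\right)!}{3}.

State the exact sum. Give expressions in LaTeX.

Σ = 317288/81

Compute t_(k+1)/t_k: get (k**4 + 7*k**3 + 21*k**2 + 34*k + 24)/(3*(k**3 + 2*k**2 + 4*k + 5)).
A = k/3 + 2/3, B = 1, C = k**3 + 2*k**2 + 4*k + 5.
Need (k/3 + 2/3)·f(k+1) − (1)·f(k) = k**3 + 2*k**2 + 4*k + 5.
d = 2 from the (1,0,3) case.
A polynomial solution: f(k) = 3*(k**2 + k - 1).
Certificate R = B(k−1)f/C = 3*(k**2 + k - 1)/(k**3 + 2*k**2 + 4*k + 5) gives s_k = (k**2 + k - 1)*factorial(k + 1)/3**k.
Check: Δs_k = (k**3 + 2*k**2 + 4*k + 5)*factorial(k + 1)/(3*3**k). ✓
Σ_(k=3)^(7) t_k = s_(8) − s_(3) = 318080/81 − (88/9) = 317288/81.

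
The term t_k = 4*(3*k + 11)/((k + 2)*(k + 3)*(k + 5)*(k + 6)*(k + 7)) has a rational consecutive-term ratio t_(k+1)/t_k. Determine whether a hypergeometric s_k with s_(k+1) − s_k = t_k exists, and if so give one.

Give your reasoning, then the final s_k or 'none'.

s_k = k*(k**2 + 13*k + 52)/(15*(k**3 + 13*k**2 + 52*k + 60))

The ratio is (k + 2)*(k + 5)*(3*k + 14)/((k + 4)*(k + 8)*(3*k + 11)).
Gosper form: A/B · C(k+1)/C(k) with A=k + 2, B=k + 8, C=k**2 + 23*k/3 + 44/3.
Set up (k + 2)·f(k+1) − (k + 7)·f(k) − (k**2 + 23*k/3 + 44/3) = 0.
d = 5 from the (1,1,2) case.
A polynomial solution: f(k) = k*(k + 3)*(k + 4)*(k**2 + 13*k + 52)/180.
Then R = B(k−1)f/C = k*(k + 3)*(k + 7)*(k**2 + 13*k + 52)/(60*(3*k + 11)), so s_k = R(k)·t_k = k*(k**2 + 13*k + 52)/(15*(k**3 + 13*k**2 + 52*k + 60)).
s_(k+1) − s_k = 4*(3*k + 11)/(k**5 + 23*k**4 + 203*k**3 + 853*k**2 + 1692*k + 1260) = t_k.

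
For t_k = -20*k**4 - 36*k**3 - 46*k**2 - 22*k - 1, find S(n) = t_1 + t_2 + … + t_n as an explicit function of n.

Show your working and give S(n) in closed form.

Compute t_(k+1)/t_k: get (20*k**4 + 116*k**3 + 274*k**2 + 302*k + 125)/(20*k**4 + 36*k**3 + 46*k**2 + 22*k + 1).
Normal form (A,B,C) = (1, 1, k**4 + 9*k**3/5 + 23*k**2/10 + 11*k/10 + 1/20).
f must satisfy (1)·f(k+1) − (1)·f(k) = k**4 + 9*k**3/5 + 23*k**2/10 + 11*k/10 + 1/20.
Bound: deg f ≤ 5.
A polynomial solution: f(k) = k*(4*k**4 - k**3 + 4*k**2 - 3*k - 3)/20.
Certificate R = B(k−1)f/C = k*(4*k**4 - k**3 + 4*k**2 - 3*k - 3)/(20*k**4 + 36*k**3 + 46*k**2 + 22*k + 1) gives s_k = k*(-4*k**4 + k**3 - 4*k**2 + 3*k + 3).
Δs = -20*k**4 - 36*k**3 - 46*k**2 - 22*k - 1, as required.
s_(n+1) = -4*n**5 - 19*n**4 - 40*n**3 - 43*n**2 - 19*n - 1 and s_(1) = -1, so S(n) = n*(-4*n**4 - 19*n**3 - 40*n**2 - 43*n - 19).

S(n) = n*(-4*n**4 - 19*n**3 - 40*n**2 - 43*n - 19)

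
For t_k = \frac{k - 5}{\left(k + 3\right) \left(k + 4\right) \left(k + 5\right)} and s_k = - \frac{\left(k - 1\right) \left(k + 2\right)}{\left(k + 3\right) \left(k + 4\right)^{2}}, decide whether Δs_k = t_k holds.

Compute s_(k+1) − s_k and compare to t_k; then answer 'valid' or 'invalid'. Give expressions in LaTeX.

Invalid: residual \frac{2 \left(- 2 k^{2} - 3 k + 25\right)}{k^{5} + 21 k^{4} + 175 k^{3} + 723 k^{2} + 1480 k + 1200} ≠ 0.

s_(k+1) = -k*(k + 3)/((k + 4)*(k + 5)**2)
s_(k+1) − s_k = (k**3 - 31*k - 50)/(k**5 + 21*k**4 + 175*k**3 + 723*k**2 + 1480*k + 1200)
(s_(k+1) − s_k) − t_k = 2*(-2*k**2 - 3*k + 25)/(k**5 + 21*k**4 + 175*k**3 + 723*k**2 + 1480*k + 1200)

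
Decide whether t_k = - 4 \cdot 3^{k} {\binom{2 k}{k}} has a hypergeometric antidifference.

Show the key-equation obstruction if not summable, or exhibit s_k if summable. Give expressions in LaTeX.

No; the degree bound rules out any f.

Step 1: r(k) = 6*(2*k + 1)/(k + 1).
A = 12*k + 6, B = k + 1, C = 1.
Solve (12*k + 6)·f(k+1) − (k)·f(k) = 1.
Degrees (1,1,0) ⇒ d ≤ -1.
Bound -1 < 0, so the key equation has no polynomial solution.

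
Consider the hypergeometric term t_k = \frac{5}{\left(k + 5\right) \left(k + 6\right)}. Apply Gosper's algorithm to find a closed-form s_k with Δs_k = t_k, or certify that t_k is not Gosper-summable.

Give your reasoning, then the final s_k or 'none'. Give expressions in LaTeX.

s_k = \frac{k}{k + 5}

Compute t_(k+1)/t_k: get (k + 5)/(k + 7).
So A=k + 5 and B=k + 7, with C=1.
Key eq: (k + 5)·f(k+1) = (k + 6)·f(k) + (1).
d = 1 from the (1,1,0) case.
Solving with deg f ≤ 1: f(k) = k/5.
Then R = B(k−1)f/C = k*(k + 6)/5, so s_k = R(k)·t_k = k/(k + 5).
Verify: 5/(k**2 + 11*k + 30) matches t_k.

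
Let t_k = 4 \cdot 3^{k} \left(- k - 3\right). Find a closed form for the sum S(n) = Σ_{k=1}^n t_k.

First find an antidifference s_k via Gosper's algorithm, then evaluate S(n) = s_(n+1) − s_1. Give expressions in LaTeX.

S(n) = - 6 \cdot 3^{n} n - 15 \cdot 3^{n} + 15

Step 1: r(k) = 3*(k + 4)/(k + 3).
Factor: A=3; B=1; C=k + 3.
Solve (3)·f(k+1) − (1)·f(k) = k + 3.
Degrees (0,0,1) ⇒ d ≤ 1.
Match coefficients ⇒ f(k) = (2*k + 3)/4.
Certificate R = B(k−1)f/C = (2*k + 3)/(4*(k + 3)) gives s_k = 3**k*(-2*k - 3).
s_(k+1) − s_k = 4*3**k*(-k - 3) = t_k.
Telescope: S(n) = s_(n+1) − s_(1) = 3**(n + 1)*(-2*n - 5) − (-15) = -6*3**n*n - 15*3**n + 15.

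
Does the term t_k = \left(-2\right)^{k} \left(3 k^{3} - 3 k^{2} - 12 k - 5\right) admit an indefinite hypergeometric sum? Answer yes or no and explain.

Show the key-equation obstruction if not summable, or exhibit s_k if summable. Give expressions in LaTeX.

Ratio r(k) = 2*(-3*k**3 - 6*k**2 + 9*k + 17)/(3*k**3 - 3*k**2 - 12*k - 5).
Take A(k)=-2, B(k)=1, C(k)=k**3 - k**2 - 4*k - 5/3.
Key eq: (-2)·f(k+1) = (1)·f(k) + (k**3 - k**2 - 4*k - 5/3).
d = 3 from the (0,0,3) case.
Match coefficients ⇒ f(k) = -(k**3 - 3*k**2 - 2*k + 1)/3.
Get s_k = R·t_k = (-2)**k*(-k**3 + 3*k**2 + 2*k - 1) with R(k) = B(k−1)f(k)/C(k) = -(k**3 - 3*k**2 - 2*k + 1)/(3*k**3 - 3*k**2 - 12*k - 5).
Check: Δs_k = (-2)**k*(3*k**3 - 3*k**2 - 12*k - 5). ✓

Yes. s_k = \left(-2\right)^{k} \left(- k^{3} + 3 k^{2} + 2 k - 1\right).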